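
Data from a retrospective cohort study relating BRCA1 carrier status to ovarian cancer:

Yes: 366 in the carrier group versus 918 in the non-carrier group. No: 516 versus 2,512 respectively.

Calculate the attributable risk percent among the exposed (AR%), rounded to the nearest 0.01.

35.50

From the description: a = 366, b = 516, c = 918, d = 2512.
Risk in exposed = 366/882 = 0.41497; risk in unexposed = 918/3430 = 0.26764.
RR = 0.41497/0.26764 = 1.55047
AR% = (RR − 1)/RR × 100 = (1.55047 − 1)/1.55047 × 100 = 35.5035%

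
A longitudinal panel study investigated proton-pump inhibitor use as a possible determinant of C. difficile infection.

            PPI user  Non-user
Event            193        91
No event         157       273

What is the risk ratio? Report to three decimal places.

2.206

Reading the table with exposure as columns: a = 193 (PPI user, case), b = 157 (PPI user, non-case), c = 91 (Non-user, case), d = 273.
Risk in exposed = 193/350 = 0.55143; risk in unexposed = 91/364 = 0.25000.
RR = 0.55143 / 0.25000 = 2.20571
The risk among the exposed is 2.21 times that among the unexposed.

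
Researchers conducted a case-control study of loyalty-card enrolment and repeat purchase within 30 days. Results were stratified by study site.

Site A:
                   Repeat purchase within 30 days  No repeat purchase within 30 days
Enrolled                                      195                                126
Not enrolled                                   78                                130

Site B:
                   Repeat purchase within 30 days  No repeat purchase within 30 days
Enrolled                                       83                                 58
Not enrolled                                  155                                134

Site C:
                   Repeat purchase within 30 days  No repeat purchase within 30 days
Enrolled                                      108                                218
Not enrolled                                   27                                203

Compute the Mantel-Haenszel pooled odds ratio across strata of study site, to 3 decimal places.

OR_MH = Σ(aᵢdᵢ/nᵢ) / Σ(bᵢcᵢ/nᵢ), where nᵢ is the stratum total.
Stratum 1 (Site A): n = 529; a·d/n = 195·130/529 = 47.9206; b·c/n = 126·78/529 = 18.5784
Stratum 2 (Site B): n = 430; a·d/n = 83·134/430 = 25.8651; b·c/n = 58·155/430 = 20.9070
Stratum 3 (Site C): n = 556; a·d/n = 108·203/556 = 39.4317; b·c/n = 218·27/556 = 10.5863
OR_MH = (47.9206 + 25.8651 + 39.4317) / (18.5784 + 20.9070 + 10.5863) = 113.2174 / 50.0718 = 2.26110

2.261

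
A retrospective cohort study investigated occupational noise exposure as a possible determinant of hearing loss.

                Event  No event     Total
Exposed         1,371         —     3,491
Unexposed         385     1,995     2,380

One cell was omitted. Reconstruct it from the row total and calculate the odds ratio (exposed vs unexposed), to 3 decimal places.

The missing cell is in the exposed row: 3491 − 1371 = 2120.
So a = 1371, b = 2120, c = 385, d = 1995.
OR = (a·d)/(b·c) = (1371 × 1995) / (2120 × 385) = 2735145 / 816200 = 3.35107

3.351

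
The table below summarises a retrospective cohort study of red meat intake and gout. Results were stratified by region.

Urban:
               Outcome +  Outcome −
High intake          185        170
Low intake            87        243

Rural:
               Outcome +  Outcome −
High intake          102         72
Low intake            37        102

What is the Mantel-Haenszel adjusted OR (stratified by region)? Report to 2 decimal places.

OR_MH = Σ(aᵢdᵢ/nᵢ) / Σ(bᵢcᵢ/nᵢ), where nᵢ is the stratum total.
Stratum 1 (Urban): n = 685; a·d/n = 185·243/685 = 65.6277; b·c/n = 170·87/685 = 21.5912
Stratum 2 (Rural): n = 313; a·d/n = 102·102/313 = 33.2396; b·c/n = 72·37/313 = 8.5112
OR_MH = (65.6277 + 33.2396) / (21.5912 + 8.5112) = 98.8674 / 30.1024 = 3.28437

3.28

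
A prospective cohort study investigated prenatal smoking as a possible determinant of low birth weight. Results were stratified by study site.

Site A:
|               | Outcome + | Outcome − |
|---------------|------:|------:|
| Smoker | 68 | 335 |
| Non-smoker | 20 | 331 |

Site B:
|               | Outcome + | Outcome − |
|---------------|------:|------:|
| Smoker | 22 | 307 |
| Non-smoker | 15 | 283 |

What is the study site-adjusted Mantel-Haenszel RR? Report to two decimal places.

RR_MH = Σ(aᵢ·n₀ᵢ/nᵢ) / Σ(cᵢ·n₁ᵢ/nᵢ), with n₁ᵢ = aᵢ+bᵢ (exposed), n₀ᵢ = cᵢ+dᵢ (unexposed), nᵢ = n₁ᵢ+n₀ᵢ.
Stratum 1 (Site A): n₁ = 403, n₀ = 351, n = 754; a·n₀/n = 68·351/754 = 31.6552; c·n₁/n = 20·403/754 = 10.6897
Stratum 2 (Site B): n₁ = 329, n₀ = 298, n = 627; a·n₀/n = 22·298/627 = 10.4561; c·n₁/n = 15·329/627 = 7.8708
RR_MH = (31.6552 + 10.4561) / (10.6897 + 7.8708) = 42.1113 / 18.5605 = 2.26887

2.27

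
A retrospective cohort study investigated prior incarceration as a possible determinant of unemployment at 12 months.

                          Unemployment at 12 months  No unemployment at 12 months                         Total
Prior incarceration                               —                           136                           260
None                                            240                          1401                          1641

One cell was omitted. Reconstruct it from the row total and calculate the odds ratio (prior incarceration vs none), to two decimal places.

5.32

The missing cell is in the exposed row: 260 − 136 = 124.
So a = 124, b = 136, c = 240, d = 1401.
OR = (a·d)/(b·c) = (124 × 1401) / (136 × 240) = 173724 / 32640 = 5.32243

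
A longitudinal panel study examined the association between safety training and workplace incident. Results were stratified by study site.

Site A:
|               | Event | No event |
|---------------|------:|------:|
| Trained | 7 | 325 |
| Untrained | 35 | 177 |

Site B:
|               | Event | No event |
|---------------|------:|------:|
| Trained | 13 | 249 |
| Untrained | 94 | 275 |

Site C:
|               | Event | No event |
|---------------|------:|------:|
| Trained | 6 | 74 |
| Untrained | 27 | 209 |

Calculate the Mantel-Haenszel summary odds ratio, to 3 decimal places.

OR_MH = Σ(aᵢdᵢ/nᵢ) / Σ(bᵢcᵢ/nᵢ), where nᵢ is the stratum total.
Stratum 1 (Site A): n = 544; a·d/n = 7·177/544 = 2.2776; b·c/n = 325·35/544 = 20.9099
Stratum 2 (Site B): n = 631; a·d/n = 13·275/631 = 5.6656; b·c/n = 249·94/631 = 37.0935
Stratum 3 (Site C): n = 316; a·d/n = 6·209/316 = 3.9684; b·c/n = 74·27/316 = 6.3228
OR_MH = (2.2776 + 5.6656 + 3.9684) / (20.9099 + 37.0935 + 6.3228) = 11.9115 / 64.3262 = 0.18517

0.185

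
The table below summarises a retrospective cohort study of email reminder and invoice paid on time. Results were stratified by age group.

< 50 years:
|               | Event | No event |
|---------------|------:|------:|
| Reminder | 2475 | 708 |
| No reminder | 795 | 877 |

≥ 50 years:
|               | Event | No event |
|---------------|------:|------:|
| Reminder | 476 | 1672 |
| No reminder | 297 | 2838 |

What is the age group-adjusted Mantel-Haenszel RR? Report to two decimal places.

1.77

RR_MH = Σ(aᵢ·n₀ᵢ/nᵢ) / Σ(cᵢ·n₁ᵢ/nᵢ), with n₁ᵢ = aᵢ+bᵢ (exposed), n₀ᵢ = cᵢ+dᵢ (unexposed), nᵢ = n₁ᵢ+n₀ᵢ.
Stratum 1 (< 50 years): n₁ = 3183, n₀ = 1672, n = 4855; a·n₀/n = 2475·1672/4855 = 852.3584; c·n₁/n = 795·3183/4855 = 521.2122
Stratum 2 (≥ 50 years): n₁ = 2148, n₀ = 3135, n = 5283; a·n₀/n = 476·3135/5283 = 282.4645; c·n₁/n = 297·2148/5283 = 120.7564
RR_MH = (852.3584 + 282.4645) / (521.2122 + 120.7564) = 1134.8229 / 641.9685 = 1.76772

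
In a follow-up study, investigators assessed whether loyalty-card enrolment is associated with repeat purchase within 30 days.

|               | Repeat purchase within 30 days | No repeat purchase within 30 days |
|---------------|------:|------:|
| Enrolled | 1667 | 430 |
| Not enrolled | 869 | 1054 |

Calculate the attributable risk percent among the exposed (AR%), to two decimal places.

43.15

Cells: a = 1667, b = 430, c = 869, d = 1054.
Risk in exposed = 1667/2097 = 0.79495; risk in unexposed = 869/1923 = 0.45190.
RR = 0.79495/0.45190 = 1.75912
AR% = (RR − 1)/RR × 100 = (1.75912 − 1)/1.75912 × 100 = 43.1536%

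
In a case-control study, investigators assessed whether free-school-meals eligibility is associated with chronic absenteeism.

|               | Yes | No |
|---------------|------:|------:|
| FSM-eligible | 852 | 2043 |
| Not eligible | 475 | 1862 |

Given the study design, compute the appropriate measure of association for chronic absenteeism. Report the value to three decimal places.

Cells: a = 852, b = 2043, c = 475, d = 1862.
This is a case-control study: participants were sampled on outcome status, so risks in the source population cannot be estimated directly — relative risk is not valid here. The odds ratio is the appropriate measure.
OR = (a·d)/(b·c) = (852 × 1862) / (2043 × 475) = 1586424 / 970425 = 1.63477

1.635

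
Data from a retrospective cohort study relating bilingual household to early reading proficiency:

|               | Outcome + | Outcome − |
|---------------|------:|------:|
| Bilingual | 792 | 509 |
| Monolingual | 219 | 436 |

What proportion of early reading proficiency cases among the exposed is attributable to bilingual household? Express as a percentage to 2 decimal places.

Cells: a = 792, b = 509, c = 219, d = 436.
Risk in exposed = 792/1301 = 0.60876; risk in unexposed = 219/655 = 0.33435.
RR = 0.60876/0.33435 = 1.82073
AR% = (RR − 1)/RR × 100 = (1.82073 − 1)/1.82073 × 100 = 45.0769%

45.08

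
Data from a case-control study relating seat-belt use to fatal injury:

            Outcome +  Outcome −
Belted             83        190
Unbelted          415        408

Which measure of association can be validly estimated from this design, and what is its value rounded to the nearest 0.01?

Cells: a = 83, b = 190, c = 415, d = 408.
This is a case-control study: participants were sampled on outcome status, so risks in the source population cannot be estimated directly — relative risk is not valid here. The odds ratio is the appropriate measure.
OR = (a·d)/(b·c) = (83 × 408) / (190 × 415) = 33864 / 78850 = 0.42947

0.43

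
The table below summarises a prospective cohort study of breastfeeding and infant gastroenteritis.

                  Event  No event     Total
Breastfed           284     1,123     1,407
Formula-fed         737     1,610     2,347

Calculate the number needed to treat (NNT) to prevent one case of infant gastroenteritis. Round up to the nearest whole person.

Risk in treated group = 284/1407 = 0.20185; risk in control = 737/2347 = 0.31402.
Absolute risk reduction = 0.31402 − 0.20185 = 0.11217
NNT = 1 / ARR = 1 / 0.11217 = 8.915 → round up → 9

9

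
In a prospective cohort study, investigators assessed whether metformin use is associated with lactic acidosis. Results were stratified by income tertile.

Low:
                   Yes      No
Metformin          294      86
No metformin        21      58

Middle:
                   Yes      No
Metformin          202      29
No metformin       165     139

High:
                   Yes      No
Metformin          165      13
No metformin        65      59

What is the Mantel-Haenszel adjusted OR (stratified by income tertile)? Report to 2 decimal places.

7.77

OR_MH = Σ(aᵢdᵢ/nᵢ) / Σ(bᵢcᵢ/nᵢ), where nᵢ is the stratum total.
Stratum 1 (Low): n = 459; a·d/n = 294·58/459 = 37.1503; b·c/n = 86·21/459 = 3.9346
Stratum 2 (Middle): n = 535; a·d/n = 202·139/535 = 52.4822; b·c/n = 29·165/535 = 8.9439
Stratum 3 (High): n = 302; a·d/n = 165·59/302 = 32.2351; b·c/n = 13·65/302 = 2.7980
OR_MH = (37.1503 + 52.4822 + 32.2351) / (3.9346 + 8.9439 + 2.7980) = 121.8677 / 15.6766 = 7.77387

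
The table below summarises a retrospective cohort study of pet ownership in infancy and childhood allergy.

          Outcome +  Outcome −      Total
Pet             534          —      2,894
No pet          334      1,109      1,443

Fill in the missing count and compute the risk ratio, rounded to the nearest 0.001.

0.797

The missing cell is in the exposed row: 2894 − 534 = 2360.
So a = 534, b = 2360, c = 334, d = 1109.
RR = [a/(a+b)] / [c/(c+d)] = (534/2894) / (334/1443) = 0.18452/0.23146 = 0.79719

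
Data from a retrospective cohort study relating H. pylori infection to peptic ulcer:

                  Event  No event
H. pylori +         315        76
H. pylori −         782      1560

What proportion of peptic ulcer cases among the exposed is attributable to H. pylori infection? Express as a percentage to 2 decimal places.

Cells: a = 315, b = 76, c = 782, d = 1560.
Risk in exposed = 315/391 = 0.80563; risk in unexposed = 782/2342 = 0.33390.
RR = 0.80563/0.33390 = 2.41276
AR% = (RR − 1)/RR × 100 = (2.41276 − 1)/2.41276 × 100 = 58.5537%

58.55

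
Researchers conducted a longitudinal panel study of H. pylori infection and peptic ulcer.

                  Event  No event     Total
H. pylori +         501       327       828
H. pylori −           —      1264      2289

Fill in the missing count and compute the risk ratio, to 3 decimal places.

The missing cell is in the unexposed row: 2289 − 1264 = 1025.
So a = 501, b = 327, c = 1025, d = 1264.
RR = [a/(a+b)] / [c/(c+d)] = (501/828) / (1025/2289) = 0.60507/0.44779 = 1.35123

1.351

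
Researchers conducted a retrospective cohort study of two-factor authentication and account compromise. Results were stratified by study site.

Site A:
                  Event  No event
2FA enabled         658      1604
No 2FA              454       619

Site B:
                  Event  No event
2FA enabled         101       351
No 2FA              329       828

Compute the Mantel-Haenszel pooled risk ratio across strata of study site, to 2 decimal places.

RR_MH = Σ(aᵢ·n₀ᵢ/nᵢ) / Σ(cᵢ·n₁ᵢ/nᵢ), with n₁ᵢ = aᵢ+bᵢ (exposed), n₀ᵢ = cᵢ+dᵢ (unexposed), nᵢ = n₁ᵢ+n₀ᵢ.
Stratum 1 (Site A): n₁ = 2262, n₀ = 1073, n = 3335; a·n₀/n = 658·1073/3335 = 211.7043; c·n₁/n = 454·2262/3335 = 307.9304
Stratum 2 (Site B): n₁ = 452, n₀ = 1157, n = 1609; a·n₀/n = 101·1157/1609 = 72.6271; c·n₁/n = 329·452/1609 = 92.4226
RR_MH = (211.7043 + 72.6271) / (307.9304 + 92.4226) = 284.3314 / 400.3531 = 0.71020

0.71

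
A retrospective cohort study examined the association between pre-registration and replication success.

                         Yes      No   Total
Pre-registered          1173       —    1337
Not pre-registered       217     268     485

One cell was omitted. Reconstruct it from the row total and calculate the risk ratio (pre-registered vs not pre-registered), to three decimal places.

The missing cell is in the exposed row: 1337 − 1173 = 164.
So a = 1173, b = 164, c = 217, d = 268.
RR = [a/(a+b)] / [c/(c+d)] = (1173/1337) / (217/485) = 0.87734/0.44742 = 1.96087

1.961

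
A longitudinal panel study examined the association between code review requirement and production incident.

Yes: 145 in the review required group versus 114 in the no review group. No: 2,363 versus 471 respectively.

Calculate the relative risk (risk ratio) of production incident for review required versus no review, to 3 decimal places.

From the description: a = 145, b = 2363, c = 114, d = 471.
Risk in exposed = 145/2508 = 0.05781; risk in unexposed = 114/585 = 0.19487.
RR = 0.05781 / 0.19487 = 0.29668
The risk is 70% lower among the exposed than among the unexposed.

0.297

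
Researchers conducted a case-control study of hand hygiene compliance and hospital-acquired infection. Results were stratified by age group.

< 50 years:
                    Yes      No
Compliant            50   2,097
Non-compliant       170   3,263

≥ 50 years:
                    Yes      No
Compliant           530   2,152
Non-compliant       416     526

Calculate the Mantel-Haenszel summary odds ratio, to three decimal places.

OR_MH = Σ(aᵢdᵢ/nᵢ) / Σ(bᵢcᵢ/nᵢ), where nᵢ is the stratum total.
Stratum 1 (< 50 years): n = 5580; a·d/n = 50·3263/5580 = 29.2384; b·c/n = 2097·170/5580 = 63.8871
Stratum 2 (≥ 50 years): n = 3624; a·d/n = 530·526/3624 = 76.9260; b·c/n = 2152·416/3624 = 247.0287
OR_MH = (29.2384 + 76.9260) / (63.8871 + 247.0287) = 106.1644 / 310.9158 = 0.34146

0.341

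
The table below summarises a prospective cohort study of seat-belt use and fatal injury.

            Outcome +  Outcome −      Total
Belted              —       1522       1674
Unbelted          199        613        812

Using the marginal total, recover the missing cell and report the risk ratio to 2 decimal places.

The missing cell is in the exposed row: 1674 − 1522 = 152.
So a = 152, b = 1522, c = 199, d = 613.
RR = [a/(a+b)] / [c/(c+d)] = (152/1674) / (199/812) = 0.09080/0.24507 = 0.37050

0.37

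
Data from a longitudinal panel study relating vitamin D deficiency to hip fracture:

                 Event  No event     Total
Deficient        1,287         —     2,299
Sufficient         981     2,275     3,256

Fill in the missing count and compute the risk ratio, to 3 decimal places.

The missing cell is in the exposed row: 2299 − 1287 = 1012.
So a = 1287, b = 1012, c = 981, d = 2275.
RR = [a/(a+b)] / [c/(c+d)] = (1287/2299) / (981/3256) = 0.55981/0.30129 = 1.85804

1.858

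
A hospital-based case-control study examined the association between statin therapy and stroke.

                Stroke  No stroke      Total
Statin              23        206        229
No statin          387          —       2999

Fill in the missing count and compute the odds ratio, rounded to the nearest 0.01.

The missing cell is in the unexposed row: 2999 − 387 = 2612.
So a = 23, b = 206, c = 387, d = 2612.
OR = (a·d)/(b·c) = (23 × 2612) / (206 × 387) = 60076 / 79722 = 0.75357

0.75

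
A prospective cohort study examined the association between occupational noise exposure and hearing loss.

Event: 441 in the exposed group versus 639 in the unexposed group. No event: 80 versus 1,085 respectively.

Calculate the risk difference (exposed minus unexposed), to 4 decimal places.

0.4758

From the description: a = 441, b = 80, c = 639, d = 1085.
Risk in exposed = 441/521 = 0.846449; risk in unexposed = 639/1724 = 0.370650.
Risk difference = 0.846449 − 0.370650 = 0.475799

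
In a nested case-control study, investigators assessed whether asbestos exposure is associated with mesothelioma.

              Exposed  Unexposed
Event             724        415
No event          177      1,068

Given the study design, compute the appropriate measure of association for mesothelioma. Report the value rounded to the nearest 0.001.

10.527

Reading the table with exposure as columns: a = 724 (Exposed, case), b = 177 (Exposed, non-case), c = 415 (Unexposed, case), d = 1068.
This is a nested case-control study: participants were sampled on outcome status, so risks in the source population cannot be estimated directly — relative risk is not valid here. The odds ratio is the appropriate measure.
OR = (a·d)/(b·c) = (724 × 1068) / (177 × 415) = 773232 / 73455 = 10.52661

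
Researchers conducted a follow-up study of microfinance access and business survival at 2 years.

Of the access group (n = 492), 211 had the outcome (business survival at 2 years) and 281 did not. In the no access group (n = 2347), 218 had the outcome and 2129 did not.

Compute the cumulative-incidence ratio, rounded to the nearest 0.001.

From the description: a = 211, b = 281, c = 218, d = 2129.
Risk in exposed = 211/492 = 0.42886; risk in unexposed = 218/2347 = 0.09288.
RR = 0.42886 / 0.09288 = 4.61715
The risk among the exposed is 4.62 times that among the unexposed.

4.617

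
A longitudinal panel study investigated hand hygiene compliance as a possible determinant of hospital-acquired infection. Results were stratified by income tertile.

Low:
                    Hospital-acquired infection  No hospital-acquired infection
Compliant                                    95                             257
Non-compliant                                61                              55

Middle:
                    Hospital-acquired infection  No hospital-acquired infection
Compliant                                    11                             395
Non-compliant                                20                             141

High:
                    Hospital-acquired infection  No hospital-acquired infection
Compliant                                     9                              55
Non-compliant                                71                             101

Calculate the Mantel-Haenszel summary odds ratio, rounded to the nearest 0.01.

OR_MH = Σ(aᵢdᵢ/nᵢ) / Σ(bᵢcᵢ/nᵢ), where nᵢ is the stratum total.
Stratum 1 (Low): n = 468; a·d/n = 95·55/468 = 11.1645; b·c/n = 257·61/468 = 33.4979
Stratum 2 (Middle): n = 567; a·d/n = 11·141/567 = 2.7354; b·c/n = 395·20/567 = 13.9330
Stratum 3 (High): n = 236; a·d/n = 9·101/236 = 3.8517; b·c/n = 55·71/236 = 16.5466
OR_MH = (11.1645 + 2.7354 + 3.8517) / (33.4979 + 13.9330 + 16.5466) = 17.7517 / 63.9775 = 0.27747

0.28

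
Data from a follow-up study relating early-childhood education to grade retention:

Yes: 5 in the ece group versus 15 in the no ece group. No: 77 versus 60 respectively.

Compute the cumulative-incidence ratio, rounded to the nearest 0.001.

0.305

From the description: a = 5, b = 77, c = 15, d = 60.
Risk in exposed = 5/82 = 0.06098; risk in unexposed = 15/75 = 0.20000.
RR = 0.06098 / 0.20000 = 0.30488
The risk is 70% lower among the exposed than among the unexposed.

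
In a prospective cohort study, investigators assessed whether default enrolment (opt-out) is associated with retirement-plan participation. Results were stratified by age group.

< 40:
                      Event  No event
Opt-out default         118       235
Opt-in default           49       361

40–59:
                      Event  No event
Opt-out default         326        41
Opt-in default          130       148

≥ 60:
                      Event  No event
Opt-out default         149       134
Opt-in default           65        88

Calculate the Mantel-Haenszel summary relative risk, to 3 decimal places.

1.845

RR_MH = Σ(aᵢ·n₀ᵢ/nᵢ) / Σ(cᵢ·n₁ᵢ/nᵢ), with n₁ᵢ = aᵢ+bᵢ (exposed), n₀ᵢ = cᵢ+dᵢ (unexposed), nᵢ = n₁ᵢ+n₀ᵢ.
Stratum 1 (< 40): n₁ = 353, n₀ = 410, n = 763; a·n₀/n = 118·410/763 = 63.4076; c·n₁/n = 49·353/763 = 22.6697
Stratum 2 (40–59): n₁ = 367, n₀ = 278, n = 645; a·n₀/n = 326·278/645 = 140.5085; c·n₁/n = 130·367/645 = 73.9690
Stratum 3 (≥ 60): n₁ = 283, n₀ = 153, n = 436; a·n₀/n = 149·153/436 = 52.2867; c·n₁/n = 65·283/436 = 42.1904
RR_MH = (63.4076 + 140.5085 + 52.2867) / (22.6697 + 73.9690 + 42.1904) = 256.2028 / 138.8291 = 1.84545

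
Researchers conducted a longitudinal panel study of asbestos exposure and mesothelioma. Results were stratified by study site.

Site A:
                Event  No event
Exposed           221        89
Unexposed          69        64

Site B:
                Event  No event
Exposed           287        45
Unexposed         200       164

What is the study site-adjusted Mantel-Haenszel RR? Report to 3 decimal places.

RR_MH = Σ(aᵢ·n₀ᵢ/nᵢ) / Σ(cᵢ·n₁ᵢ/nᵢ), with n₁ᵢ = aᵢ+bᵢ (exposed), n₀ᵢ = cᵢ+dᵢ (unexposed), nᵢ = n₁ᵢ+n₀ᵢ.
Stratum 1 (Site A): n₁ = 310, n₀ = 133, n = 443; a·n₀/n = 221·133/443 = 66.3499; c·n₁/n = 69·310/443 = 48.2844
Stratum 2 (Site B): n₁ = 332, n₀ = 364, n = 696; a·n₀/n = 287·364/696 = 150.0977; c·n₁/n = 200·332/696 = 95.4023
RR_MH = (66.3499 + 150.0977) / (48.2844 + 95.4023) = 216.4476 / 143.6867 = 1.50639

1.506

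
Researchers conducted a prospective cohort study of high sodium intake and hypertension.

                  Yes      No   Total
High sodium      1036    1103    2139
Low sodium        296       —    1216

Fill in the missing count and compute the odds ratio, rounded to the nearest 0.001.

The missing cell is in the unexposed row: 1216 − 296 = 920.
So a = 1036, b = 1103, c = 296, d = 920.
OR = (a·d)/(b·c) = (1036 × 920) / (1103 × 296) = 953120 / 326488 = 2.91931

2.919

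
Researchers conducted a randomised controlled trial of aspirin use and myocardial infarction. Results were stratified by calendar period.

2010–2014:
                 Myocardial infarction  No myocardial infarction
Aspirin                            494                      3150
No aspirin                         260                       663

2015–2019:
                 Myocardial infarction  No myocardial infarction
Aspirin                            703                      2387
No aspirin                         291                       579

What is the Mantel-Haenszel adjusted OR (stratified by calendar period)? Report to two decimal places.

0.49

OR_MH = Σ(aᵢdᵢ/nᵢ) / Σ(bᵢcᵢ/nᵢ), where nᵢ is the stratum total.
Stratum 1 (2010–2014): n = 4567; a·d/n = 494·663/4567 = 71.7149; b·c/n = 3150·260/4567 = 179.3300
Stratum 2 (2015–2019): n = 3960; a·d/n = 703·579/3960 = 102.7871; b·c/n = 2387·291/3960 = 175.4083
OR_MH = (71.7149 + 102.7871) / (179.3300 + 175.4083) = 174.5020 / 354.7383 = 0.49192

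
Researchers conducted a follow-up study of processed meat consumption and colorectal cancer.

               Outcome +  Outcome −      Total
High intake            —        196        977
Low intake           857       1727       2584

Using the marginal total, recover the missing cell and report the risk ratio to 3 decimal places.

2.410

The missing cell is in the exposed row: 977 − 196 = 781.
So a = 781, b = 196, c = 857, d = 1727.
RR = [a/(a+b)] / [c/(c+d)] = (781/977) / (857/2584) = 0.79939/0.33166 = 2.41028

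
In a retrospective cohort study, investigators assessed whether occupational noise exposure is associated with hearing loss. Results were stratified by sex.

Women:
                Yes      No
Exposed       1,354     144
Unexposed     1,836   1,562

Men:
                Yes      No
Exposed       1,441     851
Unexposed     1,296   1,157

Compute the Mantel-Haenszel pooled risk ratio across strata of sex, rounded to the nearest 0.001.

RR_MH = Σ(aᵢ·n₀ᵢ/nᵢ) / Σ(cᵢ·n₁ᵢ/nᵢ), with n₁ᵢ = aᵢ+bᵢ (exposed), n₀ᵢ = cᵢ+dᵢ (unexposed), nᵢ = n₁ᵢ+n₀ᵢ.
Stratum 1 (Women): n₁ = 1498, n₀ = 3398, n = 4896; a·n₀/n = 1354·3398/4896 = 939.7247; c·n₁/n = 1836·1498/4896 = 561.7500
Stratum 2 (Men): n₁ = 2292, n₀ = 2453, n = 4745; a·n₀/n = 1441·2453/4745 = 744.9469; c·n₁/n = 1296·2292/4745 = 626.0131
RR_MH = (939.7247 + 744.9469) / (561.7500 + 626.0131) = 1684.6716 / 1187.7631 = 1.41836

1.418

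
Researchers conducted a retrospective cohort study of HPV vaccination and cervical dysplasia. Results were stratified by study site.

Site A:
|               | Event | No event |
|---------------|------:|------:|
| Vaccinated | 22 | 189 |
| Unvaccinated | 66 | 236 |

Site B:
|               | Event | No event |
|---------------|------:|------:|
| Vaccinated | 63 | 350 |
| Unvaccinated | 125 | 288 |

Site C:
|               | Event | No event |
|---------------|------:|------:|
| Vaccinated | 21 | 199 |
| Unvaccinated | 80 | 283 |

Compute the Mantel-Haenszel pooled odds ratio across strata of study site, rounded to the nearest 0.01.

0.40

OR_MH = Σ(aᵢdᵢ/nᵢ) / Σ(bᵢcᵢ/nᵢ), where nᵢ is the stratum total.
Stratum 1 (Site A): n = 513; a·d/n = 22·236/513 = 10.1209; b·c/n = 189·66/513 = 24.3158
Stratum 2 (Site B): n = 826; a·d/n = 63·288/826 = 21.9661; b·c/n = 350·125/826 = 52.9661
Stratum 3 (Site C): n = 583; a·d/n = 21·283/583 = 10.1938; b·c/n = 199·80/583 = 27.3070
OR_MH = (10.1209 + 21.9661 + 10.1938) / (24.3158 + 52.9661 + 27.3070) = 42.2808 / 104.5889 = 0.40426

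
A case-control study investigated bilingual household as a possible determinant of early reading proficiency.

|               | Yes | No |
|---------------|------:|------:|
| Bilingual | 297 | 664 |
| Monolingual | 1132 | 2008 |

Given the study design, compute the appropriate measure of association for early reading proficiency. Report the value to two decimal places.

Cells: a = 297, b = 664, c = 1132, d = 2008.
This is a case-control study: participants were sampled on outcome status, so risks in the source population cannot be estimated directly — relative risk is not valid here. The odds ratio is the appropriate measure.
OR = (a·d)/(b·c) = (297 × 2008) / (664 × 1132) = 596376 / 751648 = 0.79342

0.79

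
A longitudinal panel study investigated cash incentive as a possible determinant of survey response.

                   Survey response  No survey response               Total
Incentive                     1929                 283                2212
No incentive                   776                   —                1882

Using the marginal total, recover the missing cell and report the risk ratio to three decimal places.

The missing cell is in the unexposed row: 1882 − 776 = 1106.
So a = 1929, b = 283, c = 776, d = 1106.
RR = [a/(a+b)] / [c/(c+d)] = (1929/2212) / (776/1882) = 0.87206/0.41233 = 2.11497

2.115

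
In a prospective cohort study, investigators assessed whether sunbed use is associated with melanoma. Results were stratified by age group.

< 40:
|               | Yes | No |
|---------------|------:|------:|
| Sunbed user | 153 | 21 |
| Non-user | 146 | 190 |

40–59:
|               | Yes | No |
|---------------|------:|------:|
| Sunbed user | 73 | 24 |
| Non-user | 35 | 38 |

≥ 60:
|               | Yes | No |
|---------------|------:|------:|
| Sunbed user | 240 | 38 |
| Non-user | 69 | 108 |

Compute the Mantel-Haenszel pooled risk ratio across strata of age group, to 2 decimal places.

2.01

RR_MH = Σ(aᵢ·n₀ᵢ/nᵢ) / Σ(cᵢ·n₁ᵢ/nᵢ), with n₁ᵢ = aᵢ+bᵢ (exposed), n₀ᵢ = cᵢ+dᵢ (unexposed), nᵢ = n₁ᵢ+n₀ᵢ.
Stratum 1 (< 40): n₁ = 174, n₀ = 336, n = 510; a·n₀/n = 153·336/510 = 100.8000; c·n₁/n = 146·174/510 = 49.8118
Stratum 2 (40–59): n₁ = 97, n₀ = 73, n = 170; a·n₀/n = 73·73/170 = 31.3471; c·n₁/n = 35·97/170 = 19.9706
Stratum 3 (≥ 60): n₁ = 278, n₀ = 177, n = 455; a·n₀/n = 240·177/455 = 93.3626; c·n₁/n = 69·278/455 = 42.1582
RR_MH = (100.8000 + 31.3471 + 93.3626) / (49.8118 + 19.9706 + 42.1582) = 225.5097 / 111.9406 = 2.01455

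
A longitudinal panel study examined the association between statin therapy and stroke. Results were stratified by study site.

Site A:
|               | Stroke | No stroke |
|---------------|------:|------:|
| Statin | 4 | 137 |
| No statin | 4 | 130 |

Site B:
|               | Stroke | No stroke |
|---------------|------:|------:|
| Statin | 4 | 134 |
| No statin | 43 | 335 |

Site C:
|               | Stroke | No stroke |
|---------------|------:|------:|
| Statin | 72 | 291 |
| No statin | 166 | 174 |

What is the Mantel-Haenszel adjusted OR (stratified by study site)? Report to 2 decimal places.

OR_MH = Σ(aᵢdᵢ/nᵢ) / Σ(bᵢcᵢ/nᵢ), where nᵢ is the stratum total.
Stratum 1 (Site A): n = 275; a·d/n = 4·130/275 = 1.8909; b·c/n = 137·4/275 = 1.9927
Stratum 2 (Site B): n = 516; a·d/n = 4·335/516 = 2.5969; b·c/n = 134·43/516 = 11.1667
Stratum 3 (Site C): n = 703; a·d/n = 72·174/703 = 17.8208; b·c/n = 291·166/703 = 68.7141
OR_MH = (1.8909 + 2.5969 + 17.8208) / (1.9927 + 11.1667 + 68.7141) = 22.3086 / 81.8735 = 0.27248

0.27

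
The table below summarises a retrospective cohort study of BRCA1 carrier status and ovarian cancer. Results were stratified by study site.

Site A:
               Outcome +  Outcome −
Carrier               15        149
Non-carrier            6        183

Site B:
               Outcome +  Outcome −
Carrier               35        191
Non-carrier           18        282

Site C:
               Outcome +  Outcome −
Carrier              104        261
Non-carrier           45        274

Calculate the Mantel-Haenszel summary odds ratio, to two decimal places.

OR_MH = Σ(aᵢdᵢ/nᵢ) / Σ(bᵢcᵢ/nᵢ), where nᵢ is the stratum total.
Stratum 1 (Site A): n = 353; a·d/n = 15·183/353 = 7.7762; b·c/n = 149·6/353 = 2.5326
Stratum 2 (Site B): n = 526; a·d/n = 35·282/526 = 18.7643; b·c/n = 191·18/526 = 6.5361
Stratum 3 (Site C): n = 684; a·d/n = 104·274/684 = 41.6608; b·c/n = 261·45/684 = 17.1711
OR_MH = (7.7762 + 18.7643 + 41.6608) / (2.5326 + 6.5361 + 17.1711) = 68.2013 / 26.2398 = 2.59916

2.60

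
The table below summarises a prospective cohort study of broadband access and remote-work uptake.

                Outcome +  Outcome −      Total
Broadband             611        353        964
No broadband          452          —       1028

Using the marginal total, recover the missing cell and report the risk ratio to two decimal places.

1.44

The missing cell is in the unexposed row: 1028 − 452 = 576.
So a = 611, b = 353, c = 452, d = 576.
RR = [a/(a+b)] / [c/(c+d)] = (611/964) / (452/1028) = 0.63382/0.43969 = 1.44151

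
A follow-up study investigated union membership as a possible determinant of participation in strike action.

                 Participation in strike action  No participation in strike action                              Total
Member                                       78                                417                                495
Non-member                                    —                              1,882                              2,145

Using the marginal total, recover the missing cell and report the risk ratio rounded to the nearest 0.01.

The missing cell is in the unexposed row: 2145 − 1882 = 263.
So a = 78, b = 417, c = 263, d = 1882.
RR = [a/(a+b)] / [c/(c+d)] = (78/495) / (263/2145) = 0.15758/0.12261 = 1.28517

1.29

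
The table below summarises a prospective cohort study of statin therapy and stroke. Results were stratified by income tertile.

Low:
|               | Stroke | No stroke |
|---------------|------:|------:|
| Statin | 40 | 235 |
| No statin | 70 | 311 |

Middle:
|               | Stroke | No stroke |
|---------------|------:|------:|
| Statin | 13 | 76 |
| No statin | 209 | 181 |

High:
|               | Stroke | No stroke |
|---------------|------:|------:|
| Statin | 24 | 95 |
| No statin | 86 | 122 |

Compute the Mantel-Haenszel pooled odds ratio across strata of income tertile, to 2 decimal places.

0.39

OR_MH = Σ(aᵢdᵢ/nᵢ) / Σ(bᵢcᵢ/nᵢ), where nᵢ is the stratum total.
Stratum 1 (Low): n = 656; a·d/n = 40·311/656 = 18.9634; b·c/n = 235·70/656 = 25.0762
Stratum 2 (Middle): n = 479; a·d/n = 13·181/479 = 4.9123; b·c/n = 76·209/479 = 33.1608
Stratum 3 (High): n = 327; a·d/n = 24·122/327 = 8.9541; b·c/n = 95·86/327 = 24.9847
OR_MH = (18.9634 + 4.9123 + 8.9541) / (25.0762 + 33.1608 + 24.9847) = 32.8299 / 83.2217 = 0.39449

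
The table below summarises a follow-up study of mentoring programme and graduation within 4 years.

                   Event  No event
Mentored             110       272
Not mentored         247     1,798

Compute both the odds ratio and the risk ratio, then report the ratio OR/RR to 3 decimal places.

Cells: a = 110, b = 272, c = 247, d = 1798.
OR = (110·1798)/(272·247) = 197780/67184 = 2.94386
Risk in exposed = 110/382 = 0.28796; risk in unexposed = 247/2045 = 0.12078; RR = 2.38411
OR/RR = 2.94386 / 2.38411 = 1.23478
The outcome is not rare, so the OR lies further from 1 than the RR.

1.235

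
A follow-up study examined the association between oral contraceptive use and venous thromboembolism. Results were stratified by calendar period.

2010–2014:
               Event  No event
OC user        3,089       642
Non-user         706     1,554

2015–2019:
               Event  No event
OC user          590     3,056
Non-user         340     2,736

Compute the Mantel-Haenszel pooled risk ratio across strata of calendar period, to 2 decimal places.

2.30

RR_MH = Σ(aᵢ·n₀ᵢ/nᵢ) / Σ(cᵢ·n₁ᵢ/nᵢ), with n₁ᵢ = aᵢ+bᵢ (exposed), n₀ᵢ = cᵢ+dᵢ (unexposed), nᵢ = n₁ᵢ+n₀ᵢ.
Stratum 1 (2010–2014): n₁ = 3731, n₀ = 2260, n = 5991; a·n₀/n = 3089·2260/5991 = 1165.2712; c·n₁/n = 706·3731/5991 = 439.6738
Stratum 2 (2015–2019): n₁ = 3646, n₀ = 3076, n = 6722; a·n₀/n = 590·3076/6722 = 269.9851; c·n₁/n = 340·3646/6722 = 184.4154
RR_MH = (1165.2712 + 269.9851) / (439.6738 + 184.4154) = 1435.2564 / 624.0892 = 2.29976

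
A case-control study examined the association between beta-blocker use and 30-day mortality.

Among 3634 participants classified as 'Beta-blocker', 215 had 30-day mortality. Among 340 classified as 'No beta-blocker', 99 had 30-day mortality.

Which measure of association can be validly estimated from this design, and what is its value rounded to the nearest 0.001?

0.153

From the description: a = 215, b = 3419, c = 99, d = 241.
This is a case-control study: participants were sampled on outcome status, so risks in the source population cannot be estimated directly — relative risk is not valid here. The odds ratio is the appropriate measure.
OR = (a·d)/(b·c) = (215 × 241) / (3419 × 99) = 51815 / 338481 = 0.15308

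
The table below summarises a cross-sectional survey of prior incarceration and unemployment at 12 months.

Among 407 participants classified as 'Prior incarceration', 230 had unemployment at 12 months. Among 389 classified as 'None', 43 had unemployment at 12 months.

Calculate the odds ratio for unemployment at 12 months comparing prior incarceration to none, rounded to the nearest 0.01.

10.46

From the description: a = 230, b = 177, c = 43, d = 346.
OR = (a·d)/(b·c) = (230 × 346) / (177 × 43) = 79580 / 7611 = 10.45592
The odds of unemployment at 12 months are about 10.46 times as high in the prior incarceration group.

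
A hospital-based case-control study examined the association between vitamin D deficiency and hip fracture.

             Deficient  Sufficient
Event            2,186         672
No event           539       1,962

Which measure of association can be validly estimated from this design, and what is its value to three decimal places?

Reading the table with exposure as columns: a = 2186 (Deficient, case), b = 539 (Deficient, non-case), c = 672 (Sufficient, case), d = 1962.
This is a hospital-based case-control study: participants were sampled on outcome status, so risks in the source population cannot be estimated directly — relative risk is not valid here. The odds ratio is the appropriate measure.
OR = (a·d)/(b·c) = (2186 × 1962) / (539 × 672) = 4288932 / 362208 = 11.84107

11.841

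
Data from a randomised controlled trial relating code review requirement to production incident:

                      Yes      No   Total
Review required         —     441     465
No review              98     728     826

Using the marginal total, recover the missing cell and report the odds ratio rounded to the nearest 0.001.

0.404

The missing cell is in the exposed row: 465 − 441 = 24.
So a = 24, b = 441, c = 98, d = 728.
OR = (a·d)/(b·c) = (24 × 728) / (441 × 98) = 17472 / 43218 = 0.40428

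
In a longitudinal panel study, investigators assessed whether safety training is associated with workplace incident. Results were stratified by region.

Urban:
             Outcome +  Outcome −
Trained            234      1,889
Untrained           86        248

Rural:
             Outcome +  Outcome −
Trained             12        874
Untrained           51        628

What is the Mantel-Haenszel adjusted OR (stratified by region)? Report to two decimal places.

OR_MH = Σ(aᵢdᵢ/nᵢ) / Σ(bᵢcᵢ/nᵢ), where nᵢ is the stratum total.
Stratum 1 (Urban): n = 2457; a·d/n = 234·248/2457 = 23.6190; b·c/n = 1889·86/2457 = 66.1188
Stratum 2 (Rural): n = 1565; a·d/n = 12·628/1565 = 4.8153; b·c/n = 874·51/1565 = 28.4818
OR_MH = (23.6190 + 4.8153) / (66.1188 + 28.4818) = 28.4344 / 94.6006 = 0.30057

0.30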